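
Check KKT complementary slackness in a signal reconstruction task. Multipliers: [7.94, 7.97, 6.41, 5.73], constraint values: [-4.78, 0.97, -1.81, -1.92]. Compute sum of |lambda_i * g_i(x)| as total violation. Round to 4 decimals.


KKT complementary slackness check:
lambda_1 * g_1 = 7.94 * -4.78 = -37.9532
lambda_2 * g_2 = 7.97 * 0.97 = 7.7309
lambda_3 * g_3 = 6.41 * -1.81 = -11.6021
lambda_4 * g_4 = 5.73 * -1.92 = -11.0016
Total violation = 37.9532 + 7.7309 + 11.6021 + 11.0016 = 68.2878


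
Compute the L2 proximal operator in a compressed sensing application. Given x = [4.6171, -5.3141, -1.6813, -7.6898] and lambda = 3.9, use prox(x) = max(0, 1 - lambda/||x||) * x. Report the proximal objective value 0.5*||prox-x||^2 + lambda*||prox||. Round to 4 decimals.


Step 1: Compute ||x||.
||x|| = 10.5602
Step 2: Compute scaling factor.
scale = max(0, 1 - 3.9/10.5602) = 0.6307
Step 3: prox(x) = [2.9119, -3.3515, -1.0604, -4.8499]
||prox(x)|| = 6.6602
Step 4: Proximal objective.
0.5*||prox-x||^2 = 7.605
lambda*||prox|| = 25.9748
Total = 33.5796


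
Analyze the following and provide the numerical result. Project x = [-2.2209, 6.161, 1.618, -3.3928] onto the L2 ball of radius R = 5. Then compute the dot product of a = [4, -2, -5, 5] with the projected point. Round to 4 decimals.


Step 1: Compute ||x|| (intermediates to 6 decimals).
||x|| = sqrt((-2.2209)^2 + 6.161^2 + 1.618^2 + (-3.3928)^2) = 7.551115
Step 2: Project.
Since ||x|| > R, scale = R/||x|| = 5/7.551115 = 0.662154, proj(x) = scale * x
proj(x) = [-1.470578, 4.079531, 1.071365, -2.246556]
Step 3: Dot product.
a^T * proj(x) = 4*(-1.470578) - 2*4.079531 - 5*1.071365 + 5*(-2.246556) = -30.631


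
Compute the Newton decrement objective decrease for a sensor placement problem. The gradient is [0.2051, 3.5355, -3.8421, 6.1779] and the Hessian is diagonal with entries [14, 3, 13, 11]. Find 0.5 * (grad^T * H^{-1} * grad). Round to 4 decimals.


Step 1: H is diagonal, so H^(-1) * g = [0.0147, 1.1785, -0.2955, 0.5616].
Step 2: g^T H^(-1) g = sum_i g_i^2 / H_ii
  = (0.2051)^2/14 + (3.5355)^2/3 + (-3.8421)^2/13 + (6.1779)^2/11
  = 0.003 + 4.1666 + 1.1355 + 3.4697 = 8.7748
Step 3: Objective decrease = 0.5 * g^T H^(-1) g = 4.3874


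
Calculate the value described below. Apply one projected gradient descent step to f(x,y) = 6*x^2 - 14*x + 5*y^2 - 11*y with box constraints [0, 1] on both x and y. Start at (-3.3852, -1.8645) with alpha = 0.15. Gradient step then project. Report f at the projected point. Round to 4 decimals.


Step 1: Compute gradient at (-3.3852, -1.8645).
grad_x = 2*6*-3.3852 - 14 = -54.6224
grad_y = 2*5*-1.8645 - 11 = -29.645
Step 2: Gradient step.
x_raw = -3.3852 - 0.15*-54.6224 = 4.8082
y_raw = -1.8645 - 0.15*-29.645 = 2.5823
Step 3: Project onto [0, 1].
x_proj = clip(4.8082) = 1.0
y_proj = clip(2.5823) = 1.0
Step 4: Evaluate f.
f(1.0, 1.0) = -14.0


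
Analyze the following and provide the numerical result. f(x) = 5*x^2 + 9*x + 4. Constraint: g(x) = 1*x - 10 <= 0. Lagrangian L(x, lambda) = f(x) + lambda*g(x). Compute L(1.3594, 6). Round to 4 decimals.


Step 1: Evaluate f(x).
f(1.3594) = 5*1.3594^2 + 9*1.3594 + 4 = 25.4744
Step 2: Evaluate g(x).
g(1.3594) = 1*1.3594 - 10 = -8.6406
Step 3: Compute Lagrangian.
L = 25.4744 + 6*-8.6406 = -26.3692


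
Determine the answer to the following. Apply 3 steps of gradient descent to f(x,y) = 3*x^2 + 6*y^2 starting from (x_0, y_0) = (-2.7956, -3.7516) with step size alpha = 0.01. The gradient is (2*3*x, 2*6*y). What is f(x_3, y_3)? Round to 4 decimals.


Gradient descent on f(x,y) = 3*x^2 + 6*y^2.
Starting point: (-2.7956, -3.7516), alpha = 0.01
Step 1: grad_x = 2*3*-2.7956 = -16.7736, grad_y = 2*6*-3.7516 = -45.0192
  x_1 = -2.7956 - 0.01*-16.7736 = -2.6279
  y_1 = -3.7516 - 0.01*-45.0192 = -3.3014
Step 2: grad_x = 2*3*-2.6279 = -15.7672, grad_y = 2*6*-3.3014 = -39.6169
  x_2 = -2.6279 - 0.01*-15.7672 = -2.4702
  y_2 = -3.3014 - 0.01*-39.6169 = -2.9052
Step 3: grad_x = 2*3*-2.4702 = -14.8212, grad_y = 2*6*-2.9052 = -34.8629
  x_3 = -2.4702 - 0.01*-14.8212 = -2.322
  y_3 = -2.9052 - 0.01*-34.8629 = -2.5566
f(-2.322, -2.5566) = 3*(-2.322)^2 + 6*(-2.5566)^2 = 55.3923


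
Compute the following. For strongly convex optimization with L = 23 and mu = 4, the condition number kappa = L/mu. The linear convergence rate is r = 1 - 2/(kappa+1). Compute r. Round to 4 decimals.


Step 1: Compute the condition number.
kappa = L/mu = 23/4 = 5.75
Step 2: Compute the convergence rate.
r = 1 - 2/(kappa + 1) = 1 - 2*mu/(L + mu) = (L - mu)/(L + mu) = 19/27 = 0.7037


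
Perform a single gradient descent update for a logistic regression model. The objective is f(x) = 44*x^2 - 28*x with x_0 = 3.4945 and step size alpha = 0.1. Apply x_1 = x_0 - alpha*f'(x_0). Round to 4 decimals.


We compute the gradient at x_0 and apply the update.
f'(x) = 88*x - 28
f'(3.4945) = 88*3.4945 - 28 = 279.516
x_1 = 3.4945 - 0.1*279.516 = -24.4571


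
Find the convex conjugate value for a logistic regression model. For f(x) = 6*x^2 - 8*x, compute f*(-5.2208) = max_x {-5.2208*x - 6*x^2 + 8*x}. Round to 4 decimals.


f*(y) = sup_x {y*x - a*x^2 - b*x} = sup_x {(y-b)*x - a*x^2}
FOC: (y - b) - 2a*x = 0 => x* = (y - b)/(2a)
x* = (-5.2208 + 8)/(2*6) = 0.2316
f*(-5.2208) = (y-b)^2/(4a) = (-5.2208 + 8)^2/(4*6)
= 7.724/24 = 0.3218


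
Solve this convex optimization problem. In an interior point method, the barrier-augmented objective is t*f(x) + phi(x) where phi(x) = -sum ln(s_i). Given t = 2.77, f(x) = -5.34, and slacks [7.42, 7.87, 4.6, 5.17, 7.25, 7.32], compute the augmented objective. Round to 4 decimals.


Step 1: Compute log-barrier.
ln values: [2.0042, 2.0631, 1.5261, 1.6429, 1.981, 1.9906]
phi = -(2.0042 + 2.0631 + 1.5261 + 1.6429 + 1.981 + 1.9906) = -11.2078
Step 2: Compute augmented objective.
t*f(x) = 2.77*-5.34 = -14.7918
Total = -14.7918 - 11.2078 = -25.9996


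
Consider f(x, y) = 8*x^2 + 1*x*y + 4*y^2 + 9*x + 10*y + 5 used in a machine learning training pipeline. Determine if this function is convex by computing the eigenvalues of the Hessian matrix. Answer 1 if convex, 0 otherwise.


The Hessian of f(x,y) = 8*x^2 + 1*x*y + 4*y^2 + 9*x + 10*y + 5 is:
H = [[16, 1], [1, 8]]
Trace = 16 + 8 = 24
Determinant = 16*8 - (1)^2 = 127
Discriminant = (24)^2 - 4*127 = 68.0
Eigenvalues: lambda_1 = 7.8769, lambda_2 = 16.1231
The function is convex.

1


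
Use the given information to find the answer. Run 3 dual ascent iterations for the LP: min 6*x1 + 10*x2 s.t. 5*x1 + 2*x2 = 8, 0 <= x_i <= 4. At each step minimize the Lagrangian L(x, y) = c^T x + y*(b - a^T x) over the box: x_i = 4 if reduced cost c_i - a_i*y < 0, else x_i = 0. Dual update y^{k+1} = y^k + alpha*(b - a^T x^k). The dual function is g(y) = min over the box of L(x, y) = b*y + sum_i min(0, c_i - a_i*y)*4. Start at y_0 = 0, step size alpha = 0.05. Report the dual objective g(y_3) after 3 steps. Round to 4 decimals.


Dual ascent for LP: min 6*x1 + 10*x2, 5*x1 + 2*x2 = 8, 0 <= x_i <= 4
Step 1: y^k = 0.0, reduced costs: (6.0, 10.0)
  x^k = (0.0, 0.0), subgradient = b - a^T x = 8.0
  y^{k+1} = 0.0 + 0.05*8.0 = 0.4
Step 2: y^k = 0.4, reduced costs: (4.0, 9.2)
  x^k = (0.0, 0.0), subgradient = b - a^T x = 8.0
  y^{k+1} = 0.4 + 0.05*8.0 = 0.8
Step 3: y^k = 0.8, reduced costs: (2.0, 8.4)
  x^k = (0.0, 0.0), subgradient = b - a^T x = 8.0
  y^{k+1} = 0.8 + 0.05*8.0 = 1.2
Dual objective at y_3 = 1.2: reduced costs (0.0, 7.6), box minimizer x = (0.0, 0.0)
g(y_3) = b*y + (c1 - a1*y)*x1 + (c2 - a2*y)*x2 = 8*1.2 + 0.0*0.0 + 7.6*0.0 = 9.6 + 0.0 + 0.0 = 9.6


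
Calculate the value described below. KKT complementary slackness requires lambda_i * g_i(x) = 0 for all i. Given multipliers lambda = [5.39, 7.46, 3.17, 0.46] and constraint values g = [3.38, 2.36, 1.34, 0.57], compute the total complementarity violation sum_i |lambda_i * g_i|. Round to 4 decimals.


KKT complementary slackness check:
lambda_1 * g_1 = 5.39 * 3.38 = 18.2182
lambda_2 * g_2 = 7.46 * 2.36 = 17.6056
lambda_3 * g_3 = 3.17 * 1.34 = 4.2478
lambda_4 * g_4 = 0.46 * 0.57 = 0.2622
Total violation = 18.2182 + 17.6056 + 4.2478 + 0.2622 = 40.3338


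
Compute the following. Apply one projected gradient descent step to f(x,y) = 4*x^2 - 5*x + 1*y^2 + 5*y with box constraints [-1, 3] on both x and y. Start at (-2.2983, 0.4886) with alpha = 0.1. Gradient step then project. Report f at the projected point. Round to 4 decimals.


Step 1: Compute gradient at (-2.2983, 0.4886).
grad_x = 2*4*-2.2983 - 5 = -23.3864
grad_y = 2*1*0.4886 + 5 = 5.9772
Step 2: Gradient step.
x_raw = -2.2983 - 0.1*-23.3864 = 0.0403
y_raw = 0.4886 - 0.1*5.9772 = -0.1091
Step 3: Project onto [-1, 3].
x_proj = clip(0.0403) = 0.0403
y_proj = clip(-0.1091) = -0.1091
Step 4: Evaluate f.
f(0.0403, -0.1091) = -0.7289


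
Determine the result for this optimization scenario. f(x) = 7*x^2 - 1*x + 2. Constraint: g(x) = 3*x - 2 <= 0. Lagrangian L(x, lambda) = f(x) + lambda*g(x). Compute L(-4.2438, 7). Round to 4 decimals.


Step 1: Evaluate f(x).
f(-4.2438) = 7*(-4.2438)^2 - 1*(-4.2438) + 2 = 132.3127
Step 2: Evaluate g(x).
g(-4.2438) = 3*-4.2438 - 2 = -14.7314
Step 3: Compute Lagrangian.
L = 132.3127 + 7*-14.7314 = 29.1929


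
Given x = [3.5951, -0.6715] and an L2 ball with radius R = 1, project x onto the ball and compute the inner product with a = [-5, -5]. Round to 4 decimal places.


Step 1: Compute ||x|| (intermediates to 6 decimals).
||x|| = sqrt(3.5951^2 + (-0.6715)^2) = 3.657274
Step 2: Project.
Since ||x|| > R, scale = R/||x|| = 1/3.657274 = 0.273428, proj(x) = scale * x
proj(x) = [0.983001, -0.183607]
Step 3: Dot product.
a^T * proj(x) = -5*0.983001 - 5*(-0.183607) = -3.997


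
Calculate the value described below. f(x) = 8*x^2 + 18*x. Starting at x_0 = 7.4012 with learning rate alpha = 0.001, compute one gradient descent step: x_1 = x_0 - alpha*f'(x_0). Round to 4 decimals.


We compute the gradient at x_0 and apply the update.
f'(x) = 16*x + 18
f'(7.4012) = 16*7.4012 + 18 = 136.4192
x_1 = 7.4012 - 0.001*136.4192 = 7.2648


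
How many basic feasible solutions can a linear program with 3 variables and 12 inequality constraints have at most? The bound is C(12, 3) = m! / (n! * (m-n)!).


Each vertex corresponds to some choice of n active constraints out of m, so the number of vertices is at most C(m, n) = m! / (n!(m-n)!).
m = 12, n = 3
Numerator: 12 * 11 * 10
Denominator: 3! = 6
C(12, 3) = 220


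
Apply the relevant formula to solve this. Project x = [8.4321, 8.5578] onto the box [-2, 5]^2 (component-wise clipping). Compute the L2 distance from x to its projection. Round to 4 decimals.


Project each component onto [-2, 5].
clip(8.4321) = 5.0, clip(8.5578) = 5.0
Projection = [5.0, 5.0]
Squared diffs: [11.7793, 12.6579]
Distance = sqrt(24.4372) = 4.9434


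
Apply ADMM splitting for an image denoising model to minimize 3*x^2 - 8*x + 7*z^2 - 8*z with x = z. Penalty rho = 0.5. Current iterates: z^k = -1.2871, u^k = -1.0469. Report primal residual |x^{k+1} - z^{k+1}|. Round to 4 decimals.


ADMM iteration with rho = 0.5, z^k = -1.2871, u^k = -1.0469
Step 1: x-update.
Minimize 3*x^2 - 8*x + (0.5/2)*(x + 1.2871 - 1.0469)^2
FOC: (2*3 + 0.5)*x = 8 + 0.5*(-1.2871 + 1.0469)
x^{k+1} = 1.2123
Step 2: z-update.
Minimize 7*z^2 - 8*z + (0.5/2)*(1.2123 - z - 1.0469)^2
FOC: (2*7 + 0.5)*z = 8 + 0.5*(1.2123 - 1.0469)
z^{k+1} = 0.5574
Step 3: u-update.
u^{k+1} = -1.0469 + 1.2123 - 0.5574 = -0.392
Step 4: Primal residual = |1.2123 - 0.5574| = 0.6549


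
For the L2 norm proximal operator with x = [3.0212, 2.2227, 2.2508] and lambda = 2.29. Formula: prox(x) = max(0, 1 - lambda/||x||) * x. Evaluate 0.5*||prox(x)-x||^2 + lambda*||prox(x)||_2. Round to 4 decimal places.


Step 1: Compute ||x||.
||x|| = 4.3743
Step 2: Compute scaling factor.
scale = max(0, 1 - 2.29/4.3743) = 0.4765
Step 3: prox(x) = [1.4395, 1.0591, 1.0725]
||prox(x)|| = 2.0843
Step 4: Proximal objective.
0.5*||prox-x||^2 = 2.6221
lambda*||prox|| = 4.773
Total = 7.395


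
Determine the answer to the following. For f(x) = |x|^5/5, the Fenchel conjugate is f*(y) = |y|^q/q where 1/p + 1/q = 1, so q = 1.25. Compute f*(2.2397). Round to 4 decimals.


The conjugate exponent q satisfies 1/p + 1/q = 1.
p = 5, so q = 5/(5 - 1) = 1.25
|y|^q = 2.2397^1.25 = 2.7399
f*(2.2397) = 2.7399 / 1.25 = 2.1919


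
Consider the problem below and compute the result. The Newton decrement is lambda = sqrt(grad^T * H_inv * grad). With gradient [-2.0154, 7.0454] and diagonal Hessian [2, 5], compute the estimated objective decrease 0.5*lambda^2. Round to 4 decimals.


Step 1: H is diagonal, so H^(-1) * g = [-1.0077, 1.4091].
Step 2: g^T H^(-1) g = sum_i g_i^2 / H_ii
  = (-2.0154)^2/2 + (7.0454)^2/5
  = 2.0309 + 9.9275 = 11.9585
Step 3: Objective decrease = 0.5 * g^T H^(-1) g = 5.9792


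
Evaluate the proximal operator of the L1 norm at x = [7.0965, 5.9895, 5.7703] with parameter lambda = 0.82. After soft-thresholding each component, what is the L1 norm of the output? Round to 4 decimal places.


Soft-thresholding with lambda = 0.82:
prox(7.0965) = sign(7.0965)*max(|7.0965| - 0.82, 0) = 6.2765
prox(5.9895) = sign(5.9895)*max(|5.9895| - 0.82, 0) = 5.1695
prox(5.7703) = sign(5.7703)*max(|5.7703| - 0.82, 0) = 4.9503
prox(x) = [6.2765, 5.1695, 4.9503]
||prox(x)||_1 = 6.2765 + 5.1695 + 4.9503 = 16.3963


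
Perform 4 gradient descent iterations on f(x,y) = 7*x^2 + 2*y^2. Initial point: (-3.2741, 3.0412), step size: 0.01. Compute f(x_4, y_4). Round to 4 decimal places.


Gradient descent on f(x,y) = 7*x^2 + 2*y^2.
Starting point: (-3.2741, 3.0412), alpha = 0.01
Step 1: grad_x = 2*7*-3.2741 = -45.8374, grad_y = 2*2*3.0412 = 12.1648
  x_1 = -3.2741 - 0.01*-45.8374 = -2.8157
  y_1 = 3.0412 - 0.01*12.1648 = 2.9196
Step 2: grad_x = 2*7*-2.8157 = -39.4202, grad_y = 2*2*2.9196 = 11.6782
  x_2 = -2.8157 - 0.01*-39.4202 = -2.4215
  y_2 = 2.9196 - 0.01*11.6782 = 2.8028
Step 3: grad_x = 2*7*-2.4215 = -33.9013, grad_y = 2*2*2.8028 = 11.2111
  x_3 = -2.4215 - 0.01*-33.9013 = -2.0825
  y_3 = 2.8028 - 0.01*11.2111 = 2.6907
Step 4: grad_x = 2*7*-2.0825 = -29.1552, grad_y = 2*2*2.6907 = 10.7626
  x_4 = -2.0825 - 0.01*-29.1552 = -1.791
  y_4 = 2.6907 - 0.01*10.7626 = 2.583
f(-1.791, 2.583) = 7*(-1.791)^2 + 2*2.583^2 = 35.7969


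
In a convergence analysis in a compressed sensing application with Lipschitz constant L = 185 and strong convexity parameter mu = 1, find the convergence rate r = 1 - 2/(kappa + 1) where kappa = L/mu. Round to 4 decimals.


Step 1: Compute the condition number.
kappa = L/mu = 185/1 = 185.0
Step 2: Compute the convergence rate.
r = 1 - 2/(kappa + 1) = 1 - 2*mu/(L + mu) = (L - mu)/(L + mu) = 184/186 = 0.9892


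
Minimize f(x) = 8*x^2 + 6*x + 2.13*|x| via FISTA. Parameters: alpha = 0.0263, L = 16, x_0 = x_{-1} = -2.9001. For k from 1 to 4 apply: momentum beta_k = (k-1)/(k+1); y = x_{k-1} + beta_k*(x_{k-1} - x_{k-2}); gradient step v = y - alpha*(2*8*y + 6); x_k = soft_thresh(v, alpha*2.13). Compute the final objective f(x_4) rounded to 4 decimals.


FISTA on f(x) = 8*x^2 + 6*x + 2.13*|x|
L = 16, alpha = 0.0263
Iteration 1: beta = 0.0, y = -2.9001 + 0.0*(-2.9001 + 2.9001) = -2.9001
  grad(y) = -40.4016, v = y - alpha*grad = -1.8375
  prox(v) = soft_thresh(-1.8375, 0.056) = -1.7815
Iteration 2: beta = 0.3333, y = -1.7815 + 0.3333*(-1.7815 + 2.9001) = -1.4087
  grad(y) = -16.5385, v = y - alpha*grad = -0.9737
  prox(v) = soft_thresh(-0.9737, 0.056) = -0.9177
Iteration 3: beta = 0.5, y = -0.9177 + 0.5*(-0.9177 + 1.7815) = -0.4858
  grad(y) = -1.7721, v = y - alpha*grad = -0.4391
  prox(v) = soft_thresh(-0.4391, 0.056) = -0.3831
Iteration 4: beta = 0.6, y = -0.3831 + 0.6*(-0.3831 + 0.9177) = -0.0624
  grad(y) = 5.0016, v = y - alpha*grad = -0.1939
  prox(v) = soft_thresh(-0.1939, 0.056) = -0.1379
f(x_4) = 8*(-0.1379)^2 + 6*(-0.1379) + 2.13*|-0.1379| = -0.3816


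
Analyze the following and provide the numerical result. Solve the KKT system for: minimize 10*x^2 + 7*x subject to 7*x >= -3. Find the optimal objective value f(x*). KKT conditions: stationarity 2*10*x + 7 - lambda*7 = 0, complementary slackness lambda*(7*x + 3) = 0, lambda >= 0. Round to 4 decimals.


Step 1: Try lambda = 0 (constraint inactive).
Stationarity: 2*10*x + 7 = 0
x* = -7/(2*10) = -0.35
Check constraint: 7*-0.35 = -2.45 >= -3 -- satisfied.
Step 2: Compute optimal value.
f(x*) = 10*(-0.35)^2 + 7*(-0.35) = -1.225


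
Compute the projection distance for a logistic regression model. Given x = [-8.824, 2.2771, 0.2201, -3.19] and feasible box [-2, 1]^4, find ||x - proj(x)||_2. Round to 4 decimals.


Project each component onto [-2, 1].
clip(-8.824) = -2.0, clip(2.2771) = 1.0, clip(0.2201) = 0.2201, clip(-3.19) = -2.0
Projection = [-2.0, 1.0, 0.2201, -2.0]
Squared diffs: [46.567, 1.631, 0.0, 1.4161]
Distance = sqrt(49.6141) = 7.0437


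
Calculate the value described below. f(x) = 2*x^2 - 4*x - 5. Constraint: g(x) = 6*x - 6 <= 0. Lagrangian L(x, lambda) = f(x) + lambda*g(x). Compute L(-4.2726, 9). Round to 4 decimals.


Step 1: Evaluate f(x).
f(-4.2726) = 2*(-4.2726)^2 - 4*(-4.2726) - 5 = 48.6006
Step 2: Evaluate g(x).
g(-4.2726) = 6*-4.2726 - 6 = -31.6356
Step 3: Compute Lagrangian.
L = 48.6006 + 9*-31.6356 = -236.1198


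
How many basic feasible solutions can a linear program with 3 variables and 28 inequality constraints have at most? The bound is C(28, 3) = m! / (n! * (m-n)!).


Each vertex corresponds to some choice of n active constraints out of m, so the number of vertices is at most C(m, n) = m! / (n!(m-n)!).
m = 28, n = 3
Numerator: 28 * 27 * 26
Denominator: 3! = 6
C(28, 3) = 3276


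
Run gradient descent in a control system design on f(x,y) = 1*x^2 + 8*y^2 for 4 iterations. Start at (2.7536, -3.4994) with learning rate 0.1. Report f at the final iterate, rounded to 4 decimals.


Gradient descent on f(x,y) = 1*x^2 + 8*y^2.
Starting point: (2.7536, -3.4994), alpha = 0.1
Step 1: grad_x = 2*1*2.7536 = 5.5072, grad_y = 2*8*-3.4994 = -55.9904
  x_1 = 2.7536 - 0.1*5.5072 = 2.2029
  y_1 = -3.4994 - 0.1*-55.9904 = 2.0996
Step 2: grad_x = 2*1*2.2029 = 4.4058, grad_y = 2*8*2.0996 = 33.5942
  x_2 = 2.2029 - 0.1*4.4058 = 1.7623
  y_2 = 2.0996 - 0.1*33.5942 = -1.2598
Step 3: grad_x = 2*1*1.7623 = 3.5246, grad_y = 2*8*-1.2598 = -20.1565
  x_3 = 1.7623 - 0.1*3.5246 = 1.4098
  y_3 = -1.2598 - 0.1*-20.1565 = 0.7559
Step 4: grad_x = 2*1*1.4098 = 2.8197, grad_y = 2*8*0.7559 = 12.0939
  x_4 = 1.4098 - 0.1*2.8197 = 1.1279
  y_4 = 0.7559 - 0.1*12.0939 = -0.4535
f(1.1279, -0.4535) = 1*1.1279^2 + 8*(-0.4535)^2 = 2.9176


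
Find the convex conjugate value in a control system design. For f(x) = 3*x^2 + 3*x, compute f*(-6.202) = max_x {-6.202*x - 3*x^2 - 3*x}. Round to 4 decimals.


f*(y) = sup_x {y*x - a*x^2 - b*x} = sup_x {(y-b)*x - a*x^2}
FOC: (y - b) - 2a*x = 0 => x* = (y - b)/(2a)
x* = (-6.202 - 3)/(2*3) = -1.5337
f*(-6.202) = (y-b)^2/(4a) = (-6.202 - 3)^2/(4*3)
= 84.6768/12 = 7.0564


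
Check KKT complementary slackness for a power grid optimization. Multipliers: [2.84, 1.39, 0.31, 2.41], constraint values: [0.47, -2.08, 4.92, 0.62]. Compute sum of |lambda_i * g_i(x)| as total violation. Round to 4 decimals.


KKT complementary slackness check:
lambda_1 * g_1 = 2.84 * 0.47 = 1.3348
lambda_2 * g_2 = 1.39 * -2.08 = -2.8912
lambda_3 * g_3 = 0.31 * 4.92 = 1.5252
lambda_4 * g_4 = 2.41 * 0.62 = 1.4942
Total violation = 1.3348 + 2.8912 + 1.5252 + 1.4942 = 7.2454


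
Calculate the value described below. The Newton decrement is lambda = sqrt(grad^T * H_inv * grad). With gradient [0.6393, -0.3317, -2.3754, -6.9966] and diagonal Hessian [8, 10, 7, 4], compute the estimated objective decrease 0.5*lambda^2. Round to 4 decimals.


Step 1: H is diagonal, so H^(-1) * g = [0.0799, -0.0332, -0.3393, -1.7492].
Step 2: g^T H^(-1) g = sum_i g_i^2 / H_ii
  = (0.6393)^2/8 + (-0.3317)^2/10 + (-2.3754)^2/7 + (-6.9966)^2/4
  = 0.0511 + 0.011 + 0.8061 + 12.2381 = 13.1063
Step 3: Objective decrease = 0.5 * g^T H^(-1) g = 6.5531


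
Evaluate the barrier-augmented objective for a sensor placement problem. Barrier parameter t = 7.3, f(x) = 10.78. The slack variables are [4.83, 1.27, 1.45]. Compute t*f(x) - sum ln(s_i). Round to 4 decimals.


Step 1: Compute log-barrier.
ln values: [1.5748, 0.239, 0.3716]
phi = -(1.5748 + 0.239 + 0.3716) = -2.1854
Step 2: Compute augmented objective.
t*f(x) = 7.3*10.78 = 78.694
Total = 78.694 - 2.1854 = 76.5086


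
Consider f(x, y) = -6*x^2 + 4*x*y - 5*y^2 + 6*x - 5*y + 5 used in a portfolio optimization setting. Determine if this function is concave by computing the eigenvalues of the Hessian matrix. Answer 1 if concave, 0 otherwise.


The Hessian of f(x,y) = -6*x^2 + 4*x*y - 5*y^2 + 6*x - 5*y + 5 is:
H = [[-12, 4], [4, -10]]
Trace = -12 - 10 = -22
Determinant = -12*-10 - (4)^2 = 104
Discriminant = (-22)^2 - 4*104 = 68.0
Eigenvalues: lambda_1 = -15.1231, lambda_2 = -6.8769
The function is concave.

1


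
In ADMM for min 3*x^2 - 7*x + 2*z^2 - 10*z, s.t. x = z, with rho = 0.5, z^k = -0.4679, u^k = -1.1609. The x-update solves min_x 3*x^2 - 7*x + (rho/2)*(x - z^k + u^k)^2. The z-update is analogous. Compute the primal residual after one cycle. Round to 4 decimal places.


ADMM iteration with rho = 0.5, z^k = -0.4679, u^k = -1.1609
Step 1: x-update.
Minimize 3*x^2 - 7*x + (0.5/2)*(x + 0.4679 - 1.1609)^2
FOC: (2*3 + 0.5)*x = 7 + 0.5*(-0.4679 + 1.1609)
x^{k+1} = 1.1302
Step 2: z-update.
Minimize 2*z^2 - 10*z + (0.5/2)*(1.1302 - z - 1.1609)^2
FOC: (2*2 + 0.5)*z = 10 + 0.5*(1.1302 - 1.1609)
z^{k+1} = 2.2188
Step 3: u-update.
u^{k+1} = -1.1609 + 1.1302 - 2.2188 = -2.2495
Step 4: Primal residual = |1.1302 - 2.2188| = 1.0886


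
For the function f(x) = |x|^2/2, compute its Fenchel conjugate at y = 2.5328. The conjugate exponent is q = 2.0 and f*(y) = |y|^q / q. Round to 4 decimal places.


The conjugate exponent q satisfies 1/p + 1/q = 1.
p = 2, so q = 2/(2 - 1) = 2.0
|y|^q = 2.5328^2.0 = 6.4151
f*(2.5328) = 6.4151 / 2.0 = 3.2075


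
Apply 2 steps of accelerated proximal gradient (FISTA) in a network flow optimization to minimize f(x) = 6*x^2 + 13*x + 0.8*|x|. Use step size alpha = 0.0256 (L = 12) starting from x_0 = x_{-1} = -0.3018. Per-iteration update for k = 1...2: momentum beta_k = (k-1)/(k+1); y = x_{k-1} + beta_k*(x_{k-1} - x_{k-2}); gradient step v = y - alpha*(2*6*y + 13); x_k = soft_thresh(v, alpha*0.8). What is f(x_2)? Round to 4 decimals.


FISTA on f(x) = 6*x^2 + 13*x + 0.8*|x|
L = 12, alpha = 0.0256
Iteration 1: beta = 0.0, y = -0.3018 + 0.0*(-0.3018 + 0.3018) = -0.3018
  grad(y) = 9.3784, v = y - alpha*grad = -0.5419
  prox(v) = soft_thresh(-0.5419, 0.0205) = -0.5214
Iteration 2: beta = 0.3333, y = -0.5214 + 0.3333*(-0.5214 + 0.3018) = -0.5946
  grad(y) = 5.8647, v = y - alpha*grad = -0.7447
  prox(v) = soft_thresh(-0.7447, 0.0205) = -0.7243
f(x_2) = 6*(-0.7243)^2 + 13*(-0.7243) + 0.8*|-0.7243| = -5.6887


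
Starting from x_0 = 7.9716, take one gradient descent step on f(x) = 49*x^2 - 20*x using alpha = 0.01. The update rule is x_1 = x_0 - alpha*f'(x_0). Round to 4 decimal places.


We compute the gradient at x_0 and apply the update.
f'(x) = 98*x - 20
f'(7.9716) = 98*7.9716 - 20 = 761.2168
x_1 = 7.9716 - 0.01*761.2168 = 0.3594


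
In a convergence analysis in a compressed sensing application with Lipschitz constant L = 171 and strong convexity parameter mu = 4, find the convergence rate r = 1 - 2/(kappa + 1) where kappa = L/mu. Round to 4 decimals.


Step 1: Compute the condition number.
kappa = L/mu = 171/4 = 42.75
Step 2: Compute the convergence rate.
r = 1 - 2/(kappa + 1) = 1 - 2*mu/(L + mu) = (L - mu)/(L + mu) = 167/175 = 0.9543


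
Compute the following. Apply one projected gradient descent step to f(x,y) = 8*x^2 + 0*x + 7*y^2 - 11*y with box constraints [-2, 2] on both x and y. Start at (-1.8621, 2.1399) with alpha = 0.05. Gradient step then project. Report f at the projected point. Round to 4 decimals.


Step 1: Compute gradient at (-1.8621, 2.1399).
grad_x = 2*8*-1.8621 + 0 = -29.7936
grad_y = 2*7*2.1399 - 11 = 18.9586
Step 2: Gradient step.
x_raw = -1.8621 - 0.05*-29.7936 = -0.3724
y_raw = 2.1399 - 0.05*18.9586 = 1.192
Step 3: Project onto [-2, 2].
x_proj = clip(-0.3724) = -0.3724
y_proj = clip(1.192) = 1.192
Step 4: Evaluate f.
f(-0.3724, 1.192) = -2.0565


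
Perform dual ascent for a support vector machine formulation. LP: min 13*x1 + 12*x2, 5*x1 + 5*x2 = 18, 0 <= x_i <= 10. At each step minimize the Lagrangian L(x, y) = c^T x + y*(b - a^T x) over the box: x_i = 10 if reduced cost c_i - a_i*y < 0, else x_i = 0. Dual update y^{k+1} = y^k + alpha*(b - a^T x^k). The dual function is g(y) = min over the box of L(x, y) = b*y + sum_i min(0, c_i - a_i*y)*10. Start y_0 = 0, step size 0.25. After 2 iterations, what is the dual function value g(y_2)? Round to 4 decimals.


Dual ascent for LP: min 13*x1 + 12*x2, 5*x1 + 5*x2 = 18, 0 <= x_i <= 10
Step 1: y^k = 0.0, reduced costs: (13.0, 12.0)
  x^k = (0.0, 0.0), subgradient = b - a^T x = 18.0
  y^{k+1} = 0.0 + 0.25*18.0 = 4.5
Step 2: y^k = 4.5, reduced costs: (-9.5, -10.5)
  x^k = (10.0, 10.0), subgradient = b - a^T x = -82.0
  y^{k+1} = 4.5 + 0.25*-82.0 = -16.0
Dual objective at y_2 = -16.0: reduced costs (93.0, 92.0), box minimizer x = (0.0, 0.0)
g(y_2) = b*y + (c1 - a1*y)*x1 + (c2 - a2*y)*x2 = 18*(-16.0) + 93.0*0.0 + 92.0*0.0 = -288.0 + 0.0 + 0.0 = -288.0


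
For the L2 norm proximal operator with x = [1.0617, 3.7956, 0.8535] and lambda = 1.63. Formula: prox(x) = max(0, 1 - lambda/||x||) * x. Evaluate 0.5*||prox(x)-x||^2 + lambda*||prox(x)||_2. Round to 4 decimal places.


Step 1: Compute ||x||.
||x|| = 4.0326
Step 2: Compute scaling factor.
scale = max(0, 1 - 1.63/4.0326) = 0.5958
Step 3: prox(x) = [0.6326, 2.2614, 0.5085]
||prox(x)|| = 2.4026
Step 4: Proximal objective.
0.5*||prox-x||^2 = 1.3285
lambda*||prox|| = 3.9162
Total = 5.2448


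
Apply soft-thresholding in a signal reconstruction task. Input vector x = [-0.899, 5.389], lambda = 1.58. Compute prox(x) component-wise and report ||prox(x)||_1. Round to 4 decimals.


Soft-thresholding with lambda = 1.58:
prox(-0.899) = sign(-0.899)*max(|-0.899| - 1.58, 0) = 0.0
prox(5.389) = sign(5.389)*max(|5.389| - 1.58, 0) = 3.809
prox(x) = [0.0, 3.809]
||prox(x)||_1 = 0.0 + 3.809 = 3.809


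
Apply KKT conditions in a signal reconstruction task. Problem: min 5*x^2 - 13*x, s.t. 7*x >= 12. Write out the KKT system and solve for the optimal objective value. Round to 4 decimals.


Step 1: Try lambda = 0 (constraint inactive).
x_unc = 13/(2*5) = 1.3
Check: 7*1.3 = 9.1 < 12 -- violated!
Step 2: Constraint must be active: 7*x = 12
x* = 12/7 = 1.7143 (rounded; the exact value 12/7 is used below)
lambda = (2*5*(12/7) - 13)/7 = 0.5918
Step 3: Compute optimal value.
f(x*) = 5*(12/7)^2 - 13*(12/7) = -7.5918


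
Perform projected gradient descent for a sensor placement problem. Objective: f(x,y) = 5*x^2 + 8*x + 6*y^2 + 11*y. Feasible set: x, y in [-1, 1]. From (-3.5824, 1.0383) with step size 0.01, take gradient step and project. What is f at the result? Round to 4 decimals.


Step 1: Compute gradient at (-3.5824, 1.0383).
grad_x = 2*5*-3.5824 + 8 = -27.824
grad_y = 2*6*1.0383 + 11 = 23.4596
Step 2: Gradient step.
x_raw = -3.5824 - 0.01*-27.824 = -3.3042
y_raw = 1.0383 - 0.01*23.4596 = 0.8037
Step 3: Project onto [-1, 1].
x_proj = clip(-3.3042) = -1.0
y_proj = clip(0.8037) = 0.8037
Step 4: Evaluate f.
f(-1.0, 0.8037) = 9.7164


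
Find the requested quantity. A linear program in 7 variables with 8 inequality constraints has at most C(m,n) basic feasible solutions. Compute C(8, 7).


Each vertex corresponds to some choice of n active constraints out of m, so the number of vertices is at most C(m, n) = m! / (n!(m-n)!).
m = 8, n = 7
Numerator: 8 * 7 * 6 * 5 * 4 * 3 * 2
Denominator: 7! = 5040
C(8, 7) = 8


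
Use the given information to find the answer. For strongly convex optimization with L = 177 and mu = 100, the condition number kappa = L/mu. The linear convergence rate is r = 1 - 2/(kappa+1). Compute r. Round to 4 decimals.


Step 1: Compute the condition number.
kappa = L/mu = 177/100 = 1.77
Step 2: Compute the convergence rate.
r = 1 - 2/(kappa + 1) = 1 - 2*mu/(L + mu) = (L - mu)/(L + mu) = 77/277 = 0.278


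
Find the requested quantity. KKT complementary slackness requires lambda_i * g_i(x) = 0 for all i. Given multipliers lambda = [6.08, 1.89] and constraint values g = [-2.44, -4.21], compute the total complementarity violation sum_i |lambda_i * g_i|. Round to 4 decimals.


KKT complementary slackness check:
lambda_1 * g_1 = 6.08 * -2.44 = -14.8352
lambda_2 * g_2 = 1.89 * -4.21 = -7.9569
Total violation = 14.8352 + 7.9569 = 22.7921


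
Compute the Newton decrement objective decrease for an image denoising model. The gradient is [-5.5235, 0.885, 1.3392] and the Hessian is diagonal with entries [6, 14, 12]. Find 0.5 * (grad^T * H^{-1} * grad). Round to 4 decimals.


Step 1: H is diagonal, so H^(-1) * g = [-0.9206, 0.0632, 0.1116].
Step 2: g^T H^(-1) g = sum_i g_i^2 / H_ii
  = (-5.5235)^2/6 + (0.885)^2/14 + (1.3392)^2/12
  = 5.0848 + 0.0559 + 0.1495 = 5.2902
Step 3: Objective decrease = 0.5 * g^T H^(-1) g = 2.6451


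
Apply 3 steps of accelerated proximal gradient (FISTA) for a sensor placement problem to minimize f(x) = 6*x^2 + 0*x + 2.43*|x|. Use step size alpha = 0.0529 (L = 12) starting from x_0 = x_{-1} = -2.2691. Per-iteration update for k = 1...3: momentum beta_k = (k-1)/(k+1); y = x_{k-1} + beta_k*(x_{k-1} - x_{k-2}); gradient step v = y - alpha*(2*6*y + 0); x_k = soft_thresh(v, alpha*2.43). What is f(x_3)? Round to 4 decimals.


FISTA on f(x) = 6*x^2 + 0*x + 2.43*|x|
L = 12, alpha = 0.0529
Iteration 1: beta = 0.0, y = -2.2691 + 0.0*(-2.2691 + 2.2691) = -2.2691
  grad(y) = -27.2292, v = y - alpha*grad = -0.8287
  prox(v) = soft_thresh(-0.8287, 0.1285) = -0.7001
Iteration 2: beta = 0.3333, y = -0.7001 + 0.3333*(-0.7001 + 2.2691) = -0.1771
  grad(y) = -2.1257, v = y - alpha*grad = -0.0647
  prox(v) = soft_thresh(-0.0647, 0.1285) = 0.0
Iteration 3: beta = 0.5, y = 0.0 + 0.5*(0.0 + 0.7001) = 0.3501
  grad(y) = 4.2008, v = y - alpha*grad = 0.1278
  prox(v) = soft_thresh(0.1278, 0.1285) = 0.0
f(x_3) = 6*0.0^2 + 0*0.0 + 2.43*|0.0| = 0.0


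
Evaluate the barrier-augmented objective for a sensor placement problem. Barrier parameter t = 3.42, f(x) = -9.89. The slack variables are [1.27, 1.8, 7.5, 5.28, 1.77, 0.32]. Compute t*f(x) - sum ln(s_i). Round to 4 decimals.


Step 1: Compute log-barrier.
ln values: [0.239, 0.5878, 2.0149, 1.6639, 0.571, -1.1394]
phi = -(0.239 + 0.5878 + 2.0149 + 1.6639 + 0.571 - 1.1394) = -3.9372
Step 2: Compute augmented objective.
t*f(x) = 3.42*-9.89 = -33.8238
Total = -33.8238 - 3.9372 = -37.761


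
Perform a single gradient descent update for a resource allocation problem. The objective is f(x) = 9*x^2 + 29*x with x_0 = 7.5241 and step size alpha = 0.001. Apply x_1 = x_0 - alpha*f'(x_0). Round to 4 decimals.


We compute the gradient at x_0 and apply the update.
f'(x) = 18*x + 29
f'(7.5241) = 18*7.5241 + 29 = 164.4338
x_1 = 7.5241 - 0.001*164.4338 = 7.3597


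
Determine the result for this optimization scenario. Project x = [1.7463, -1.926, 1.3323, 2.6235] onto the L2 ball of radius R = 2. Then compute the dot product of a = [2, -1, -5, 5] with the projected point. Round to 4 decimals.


Step 1: Compute ||x|| (intermediates to 6 decimals).
||x|| = sqrt(1.7463^2 + (-1.926)^2 + 1.3323^2 + 2.6235^2) = 3.926425
Step 2: Project.
Since ||x|| > R, scale = R/||x|| = 2/3.926425 = 0.509369, proj(x) = scale * x
proj(x) = [0.889511, -0.981045, 0.678632, 1.33633]
Step 3: Dot product.
a^T * proj(x) = 2*0.889511 - 1*(-0.981045) - 5*0.678632 + 5*1.33633 = 6.0486


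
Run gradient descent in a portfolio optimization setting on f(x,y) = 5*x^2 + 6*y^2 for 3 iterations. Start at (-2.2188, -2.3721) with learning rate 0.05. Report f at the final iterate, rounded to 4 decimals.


Gradient descent on f(x,y) = 5*x^2 + 6*y^2.
Starting point: (-2.2188, -2.3721), alpha = 0.05
Step 1: grad_x = 2*5*-2.2188 = -22.188, grad_y = 2*6*-2.3721 = -28.4652
  x_1 = -2.2188 - 0.05*-22.188 = -1.1094
  y_1 = -2.3721 - 0.05*-28.4652 = -0.9488
Step 2: grad_x = 2*5*-1.1094 = -11.094, grad_y = 2*6*-0.9488 = -11.3861
  x_2 = -1.1094 - 0.05*-11.094 = -0.5547
  y_2 = -0.9488 - 0.05*-11.3861 = -0.3795
Step 3: grad_x = 2*5*-0.5547 = -5.547, grad_y = 2*6*-0.3795 = -4.5544
  x_3 = -0.5547 - 0.05*-5.547 = -0.2774
  y_3 = -0.3795 - 0.05*-4.5544 = -0.1518
f(-0.2774, -0.1518) = 5*(-0.2774)^2 + 6*(-0.1518)^2 = 0.5229


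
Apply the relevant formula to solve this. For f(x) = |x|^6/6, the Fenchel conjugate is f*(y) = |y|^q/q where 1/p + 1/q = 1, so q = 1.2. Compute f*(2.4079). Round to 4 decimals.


The conjugate exponent q satisfies 1/p + 1/q = 1.
p = 6, so q = 6/(6 - 1) = 1.2
|y|^q = 2.4079^1.2 = 2.8706
f*(2.4079) = 2.8706 / 1.2 = 2.3921


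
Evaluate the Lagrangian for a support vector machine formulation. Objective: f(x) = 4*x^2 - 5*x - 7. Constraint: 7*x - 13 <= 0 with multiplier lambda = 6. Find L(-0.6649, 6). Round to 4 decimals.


Step 1: Evaluate f(x).
f(-0.6649) = 4*(-0.6649)^2 - 5*(-0.6649) - 7 = -1.9071
Step 2: Evaluate g(x).
g(-0.6649) = 7*-0.6649 - 13 = -17.6543
Step 3: Compute Lagrangian.
L = -1.9071 + 6*-17.6543 = -107.8329


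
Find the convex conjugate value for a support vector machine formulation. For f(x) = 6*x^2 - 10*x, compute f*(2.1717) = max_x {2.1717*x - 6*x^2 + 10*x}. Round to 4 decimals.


f*(y) = sup_x {y*x - a*x^2 - b*x} = sup_x {(y-b)*x - a*x^2}
FOC: (y - b) - 2a*x = 0 => x* = (y - b)/(2a)
x* = (2.1717 + 10)/(2*6) = 1.0143
f*(2.1717) = (y-b)^2/(4a) = (2.1717 + 10)^2/(4*6)
= 148.1503/24 = 6.1729


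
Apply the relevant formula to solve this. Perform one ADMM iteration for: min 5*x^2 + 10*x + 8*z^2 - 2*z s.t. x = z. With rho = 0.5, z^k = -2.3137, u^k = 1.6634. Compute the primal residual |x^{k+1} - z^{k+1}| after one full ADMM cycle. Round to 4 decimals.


ADMM iteration with rho = 0.5, z^k = -2.3137, u^k = 1.6634
Step 1: x-update.
Minimize 5*x^2 + 10*x + (0.5/2)*(x + 2.3137 + 1.6634)^2
FOC: (2*5 + 0.5)*x = -10 + 0.5*(-2.3137 - 1.6634)
x^{k+1} = -1.1418
Step 2: z-update.
Minimize 8*z^2 - 2*z + (0.5/2)*(-1.1418 - z + 1.6634)^2
FOC: (2*8 + 0.5)*z = 2 + 0.5*(-1.1418 + 1.6634)
z^{k+1} = 0.137
Step 3: u-update.
u^{k+1} = 1.6634 - 1.1418 - 0.137 = 0.3846
Step 4: Primal residual = |-1.1418 - 0.137| = 1.2788


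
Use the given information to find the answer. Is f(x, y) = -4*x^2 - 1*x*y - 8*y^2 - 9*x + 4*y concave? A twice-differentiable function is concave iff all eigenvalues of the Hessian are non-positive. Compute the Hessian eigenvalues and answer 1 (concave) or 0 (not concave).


The Hessian of f(x,y) = -4*x^2 - 1*x*y - 8*y^2 - 9*x + 4*y is:
H = [[-8, -1], [-1, -16]]
Trace = -8 - 16 = -24
Determinant = -8*-16 - (-1)^2 = 127
Discriminant = (-24)^2 - 4*127 = 68.0
Eigenvalues: lambda_1 = -16.1231, lambda_2 = -7.8769
The function is concave.

1


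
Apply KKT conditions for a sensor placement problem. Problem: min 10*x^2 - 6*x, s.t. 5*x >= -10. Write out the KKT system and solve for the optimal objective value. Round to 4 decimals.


Step 1: Try lambda = 0 (constraint inactive).
Stationarity: 2*10*x - 6 = 0
x* = 6/(2*10) = 0.3
Check constraint: 5*0.3 = 1.5 >= -10 -- satisfied.
Step 2: Compute optimal value.
f(x*) = 10*0.3^2 - 6*0.3 = -0.9


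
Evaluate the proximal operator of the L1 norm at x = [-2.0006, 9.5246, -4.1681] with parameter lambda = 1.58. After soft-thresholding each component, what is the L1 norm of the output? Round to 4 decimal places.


Soft-thresholding with lambda = 1.58:
prox(-2.0006) = sign(-2.0006)*max(|-2.0006| - 1.58, 0) = -0.4206
prox(9.5246) = sign(9.5246)*max(|9.5246| - 1.58, 0) = 7.9446
prox(-4.1681) = sign(-4.1681)*max(|-4.1681| - 1.58, 0) = -2.5881
prox(x) = [-0.4206, 7.9446, -2.5881]
||prox(x)||_1 = 0.4206 + 7.9446 + 2.5881 = 10.9533


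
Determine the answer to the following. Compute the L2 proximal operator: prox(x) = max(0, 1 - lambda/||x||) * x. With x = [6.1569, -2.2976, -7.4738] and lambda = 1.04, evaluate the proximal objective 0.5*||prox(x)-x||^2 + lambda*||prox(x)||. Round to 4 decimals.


Step 1: Compute ||x||.
||x|| = 9.9521
Step 2: Compute scaling factor.
scale = max(0, 1 - 1.04/9.9521) = 0.8955
Step 3: prox(x) = [5.5135, -2.0575, -6.6928]
||prox(x)|| = 8.9121
Step 4: Proximal objective.
0.5*||prox-x||^2 = 0.5408
lambda*||prox|| = 9.2686
Total = 9.8094


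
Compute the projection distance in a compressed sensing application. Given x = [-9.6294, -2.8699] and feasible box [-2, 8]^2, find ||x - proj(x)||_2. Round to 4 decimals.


Project each component onto [-2, 8].
clip(-9.6294) = -2.0, clip(-2.8699) = -2.0
Projection = [-2.0, -2.0]
Squared diffs: [58.2077, 0.7567]
Distance = sqrt(58.9644) = 7.6788


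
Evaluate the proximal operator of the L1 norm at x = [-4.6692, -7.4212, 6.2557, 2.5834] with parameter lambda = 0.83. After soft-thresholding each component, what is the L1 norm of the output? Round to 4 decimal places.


Soft-thresholding with lambda = 0.83:
prox(-4.6692) = sign(-4.6692)*max(|-4.6692| - 0.83, 0) = -3.8392
prox(-7.4212) = sign(-7.4212)*max(|-7.4212| - 0.83, 0) = -6.5912
prox(6.2557) = sign(6.2557)*max(|6.2557| - 0.83, 0) = 5.4257
prox(2.5834) = sign(2.5834)*max(|2.5834| - 0.83, 0) = 1.7534
prox(x) = [-3.8392, -6.5912, 5.4257, 1.7534]
||prox(x)||_1 = 3.8392 + 6.5912 + 5.4257 + 1.7534 = 17.6095


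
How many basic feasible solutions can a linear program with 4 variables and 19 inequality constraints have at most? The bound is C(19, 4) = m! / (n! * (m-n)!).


Each vertex corresponds to some choice of n active constraints out of m, so the number of vertices is at most C(m, n) = m! / (n!(m-n)!).
m = 19, n = 4
Numerator: 19 * 18 * 17 * 16
Denominator: 4! = 24
C(19, 4) = 3876


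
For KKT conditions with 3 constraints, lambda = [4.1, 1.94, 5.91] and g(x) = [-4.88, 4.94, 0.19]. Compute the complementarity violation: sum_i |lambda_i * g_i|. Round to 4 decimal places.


KKT complementary slackness check:
lambda_1 * g_1 = 4.1 * -4.88 = -20.008
lambda_2 * g_2 = 1.94 * 4.94 = 9.5836
lambda_3 * g_3 = 5.91 * 0.19 = 1.1229
Total violation = 20.008 + 9.5836 + 1.1229 = 30.7145


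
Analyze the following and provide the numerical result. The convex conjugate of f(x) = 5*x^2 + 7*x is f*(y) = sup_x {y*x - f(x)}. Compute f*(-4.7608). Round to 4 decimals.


f*(y) = sup_x {y*x - a*x^2 - b*x} = sup_x {(y-b)*x - a*x^2}
FOC: (y - b) - 2a*x = 0 => x* = (y - b)/(2a)
x* = (-4.7608 - 7)/(2*5) = -1.1761
f*(-4.7608) = (y-b)^2/(4a) = (-4.7608 - 7)^2/(4*5)
= 138.3164/20 = 6.9158


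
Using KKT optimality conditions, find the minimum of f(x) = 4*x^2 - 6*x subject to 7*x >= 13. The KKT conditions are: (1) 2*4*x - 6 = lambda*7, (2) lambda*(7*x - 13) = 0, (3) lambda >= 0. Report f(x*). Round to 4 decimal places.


Step 1: Try lambda = 0 (constraint inactive).
x_unc = 6/(2*4) = 0.75
Check: 7*0.75 = 5.25 < 13 -- violated!
Step 2: Constraint must be active: 7*x = 13
x* = 13/7 = 1.8571 (rounded; the exact value 13/7 is used below)
lambda = (2*4*(13/7) - 6)/7 = 1.2653
Step 3: Compute optimal value.
f(x*) = 4*(13/7)^2 - 6*(13/7) = 2.6531


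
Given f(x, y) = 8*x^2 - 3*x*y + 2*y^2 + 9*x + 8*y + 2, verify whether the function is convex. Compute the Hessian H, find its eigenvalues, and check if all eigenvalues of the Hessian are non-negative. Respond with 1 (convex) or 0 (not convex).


The Hessian of f(x,y) = 8*x^2 - 3*x*y + 2*y^2 + 9*x + 8*y + 2 is:
H = [[16, -3], [-3, 4]]
Trace = 16 + 4 = 20
Determinant = 16*4 - (-3)^2 = 55
Discriminant = (20)^2 - 4*55 = 180.0
Eigenvalues: lambda_1 = 3.2918, lambda_2 = 16.7082
The function is convex.

1


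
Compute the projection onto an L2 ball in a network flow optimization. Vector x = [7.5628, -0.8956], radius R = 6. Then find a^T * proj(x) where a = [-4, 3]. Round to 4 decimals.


Step 1: Compute ||x|| (intermediates to 6 decimals).
||x|| = sqrt(7.5628^2 + (-0.8956)^2) = 7.615645
Step 2: Project.
Since ||x|| > R, scale = R/||x|| = 6/7.615645 = 0.787852, proj(x) = scale * x
proj(x) = [5.958367, -0.7056]
Step 3: Dot product.
a^T * proj(x) = -4*5.958367 + 3*(-0.7056) = -25.9503


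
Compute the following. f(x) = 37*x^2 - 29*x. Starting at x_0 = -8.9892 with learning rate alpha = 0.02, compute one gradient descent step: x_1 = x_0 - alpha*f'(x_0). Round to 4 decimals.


We compute the gradient at x_0 and apply the update.
f'(x) = 74*x - 29
f'(-8.9892) = 74*-8.9892 - 29 = -694.2008
x_1 = -8.9892 - 0.02*-694.2008 = 4.8948
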